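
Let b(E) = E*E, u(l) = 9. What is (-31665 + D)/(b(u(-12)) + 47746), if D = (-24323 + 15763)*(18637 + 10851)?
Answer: -252448945/47827 ≈ -5278.4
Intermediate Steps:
b(E) = E²
D = -252417280 (D = -8560*29488 = -252417280)
(-31665 + D)/(b(u(-12)) + 47746) = (-31665 - 252417280)/(9² + 47746) = -252448945/(81 + 47746) = -252448945/47827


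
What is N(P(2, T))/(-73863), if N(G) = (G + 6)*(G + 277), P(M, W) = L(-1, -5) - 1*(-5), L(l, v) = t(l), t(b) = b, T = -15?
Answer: -2810/73863 ≈ -0.038043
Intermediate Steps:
L(l, v) = l
P(M, W) = 4 (P(M, W) = -1 - 1*(-5) = -1 + 5 = 4)
N(G) = (6 + G)*(277 + G)
N(P(2, T))/(-73863) = (1662 + 4² + 283*4)/(-73863) = (1662 + 16 + 1132)*(-1/73863) = 2810*(-1/73863) = -2810/73863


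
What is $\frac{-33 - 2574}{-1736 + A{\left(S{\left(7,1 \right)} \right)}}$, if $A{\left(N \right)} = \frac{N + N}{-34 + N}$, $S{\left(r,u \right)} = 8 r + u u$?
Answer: $\frac{59961}{39814} \approx 1.506$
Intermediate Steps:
$S{\left(r,u \right)} = u^{2} + 8 r$ ($S{\left(r,u \right)} = 8 r + u^{2} = u^{2} + 8 r$)
$A{\left(N \right)} = \frac{2 N}{-34 + N}$
$\frac{-33 - 2574}{-1736 + A{\left(S{\left(7,1 \right)} \right)}} = \frac{-33 - 2574}{-1736 + \frac{2 \left(1^{2} + 8 \cdot 7\right)}{-34 + \left(1^{2} + 8 \cdot 7\right)}} = - \frac{2607}{-1736 + \frac{2 \left(1 + 56\right)}{-34 + \left(1 + 56\right)}} = - \frac{2607}{-1736 + 2 \cdot 57 \frac{1}{-34 + 57}} = - \frac{2607}{-1736 + 2 \cdot 57 \cdot \frac{1}{23}} = - \frac{2607}{-1736 + \frac{114}{23}} = - \frac{2607}{- \frac{39814}{23}} = \left(-2607\right) \left(- \frac{23}{39814}\right) = \frac{59961}{39814}$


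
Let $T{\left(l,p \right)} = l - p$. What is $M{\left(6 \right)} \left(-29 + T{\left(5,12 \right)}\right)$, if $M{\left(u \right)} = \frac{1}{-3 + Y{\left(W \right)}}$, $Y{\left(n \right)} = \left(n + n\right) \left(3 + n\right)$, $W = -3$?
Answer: $12$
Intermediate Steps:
$Y{\left(n \right)} = 2 n \left(3 + n\right)$
$M{\left(u \right)} = - \frac{1}{3}$ ($M{\left(u \right)} = \frac{1}{-3 + 2 \left(-3\right) \left(3 - 3\right)} = \frac{1}{-3 + 2 \left(-3\right) 0} = \frac{1}{-3 + 0} = \frac{1}{-3} = - \frac{1}{3}$)
$M{\left(6 \right)} \left(-29 + T{\left(5,12 \right)}\right) = - \frac{-29 + \left(5 - 12\right)}{3} = - \frac{-29 - 7}{3} = \left(- \frac{1}{3}\right) \left(-36\right) = 12$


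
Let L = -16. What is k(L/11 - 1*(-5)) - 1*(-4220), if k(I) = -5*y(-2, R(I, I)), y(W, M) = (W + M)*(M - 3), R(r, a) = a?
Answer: 510110/121 ≈ 4215.8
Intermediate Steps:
y(W, M) = (-3 + M)*(M + W) (y(W, M) = (M + W)*(-3 + M) = (-3 + M)*(M + W))
k(I) = -30 - 5*I**2 + 25*I (k(I) = -5*(I**2 - 3*I - 3*(-2) + I*(-2)) = -5*(I**2 - 3*I + 6 - 2*I) = -5*(6 + I**2 - 5*I) = -30 - 5*I**2 + 25*I)
k(L/11 - 1*(-5)) - 1*(-4220) = (-30 - 5*(-16/11 - 1*(-5))**2 + 25*(-16/11 - 1*(-5))) - 1*(-4220) = (-30 - 5*(-16*1/11 + 5)**2 + 25*(-16*1/11 + 5)) + 4220 = (-30 - 5*(-16/11 + 5)**2 + 25*(-16/11 + 5)) + 4220 = (-30 - 5*(39/11)**2 + 25*(39/11)) + 4220 = (-30 - 5*1521/121 + 975/11) + 4220 = (-30 - 7605/121 + 975/11) + 4220 = -510/121 + 4220 = 510110/121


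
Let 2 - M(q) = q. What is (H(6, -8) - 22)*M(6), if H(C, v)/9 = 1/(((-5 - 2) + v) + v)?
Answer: 2060/23 ≈ 89.565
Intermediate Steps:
M(q) = 2 - q
H(C, v) = 9/(-7 + 2*v) (H(C, v) = 9/(((-5 - 2) + v) + v) = 9/((-7 + v) + v) = 9/(-7 + 2*v))
(H(6, -8) - 22)*M(6) = (9/(-7 + 2*(-8)) - 22)*(2 - 1*6) = (9/(-7 - 16) - 22)*(2 - 6) = (9/(-23) - 22)*(-4) = (9*(-1/23) - 22)*(-4) = (-9/23 - 22)*(-4) = -515/23*(-4) = 2060/23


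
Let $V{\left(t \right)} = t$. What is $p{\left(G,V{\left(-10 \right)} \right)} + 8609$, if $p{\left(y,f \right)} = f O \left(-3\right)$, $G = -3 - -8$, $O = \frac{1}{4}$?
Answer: $\frac{17233}{2} \approx 8616.5$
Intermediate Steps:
$O = \frac{1}{4} \approx 0.25$
$G = 5$ ($G = -3 + 8 = 5$)
$p{\left(y,f \right)} = - \frac{3 f}{4}$ ($p{\left(y,f \right)} = f \frac{1}{4} \left(-3\right) = \frac{f}{4} \left(-3\right) = - \frac{3 f}{4}$)
$p{\left(G,V{\left(-10 \right)} \right)} + 8609 = \left(- \frac{3}{4}\right) \left(-10\right) + 8609 = \frac{15}{2} + 8609 = \frac{17233}{2}$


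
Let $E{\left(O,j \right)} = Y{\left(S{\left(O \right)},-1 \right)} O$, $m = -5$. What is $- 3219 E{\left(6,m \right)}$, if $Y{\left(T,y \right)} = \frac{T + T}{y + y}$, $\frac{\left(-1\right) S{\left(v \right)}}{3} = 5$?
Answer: $-289710$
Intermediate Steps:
$S{\left(v \right)} = -15$ ($S{\left(v \right)} = \left(-3\right) 5 = -15$)
$Y{\left(T,y \right)} = \frac{T}{y}$ ($Y{\left(T,y \right)} = \frac{2 T}{2 y} = 2 T \frac{1}{2 y} = \frac{T}{y}$)
$E{\left(O,j \right)} = 15 O$ ($E{\left(O,j \right)} = - \frac{15}{-1} O = \left(-15\right) \left(-1\right) O = 15 O$)
$- 3219 E{\left(6,m \right)} = - 3219 \cdot 15 \cdot 6 = \left(-3219\right) 90 = -289710$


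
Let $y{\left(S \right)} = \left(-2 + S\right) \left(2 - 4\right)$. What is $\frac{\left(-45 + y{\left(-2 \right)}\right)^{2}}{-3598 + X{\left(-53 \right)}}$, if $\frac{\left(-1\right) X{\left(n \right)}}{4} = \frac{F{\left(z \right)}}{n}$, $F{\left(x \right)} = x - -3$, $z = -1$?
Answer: $- \frac{72557}{190686} \approx -0.38051$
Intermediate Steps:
$F{\left(x \right)} = 3 + x$ ($F{\left(x \right)} = x + 3 = 3 + x$)
$y{\left(S \right)} = 4 - 2 S$ ($y{\left(S \right)} = \left(-2 + S\right) \left(-2\right) = 4 - 2 S$)
$X{\left(n \right)} = - \frac{8}{n}$ ($X{\left(n \right)} = - 4 \frac{3 - 1}{n} = - 4 \frac{2}{n} = - \frac{8}{n}$)
$\frac{\left(-45 + y{\left(-2 \right)}\right)^{2}}{-3598 + X{\left(-53 \right)}} = \frac{\left(-45 + \left(4 - -4\right)\right)^{2}}{-3598 - \frac{8}{-53}} = \frac{\left(-45 + \left(4 + 4\right)\right)^{2}}{-3598 - - \frac{8}{53}} = \frac{\left(-45 + 8\right)^{2}}{-3598 + \frac{8}{53}} = \frac{\left(-37\right)^{2}}{- \frac{190686}{53}} = 1369 \left(- \frac{53}{190686}\right) = - \frac{72557}{190686}$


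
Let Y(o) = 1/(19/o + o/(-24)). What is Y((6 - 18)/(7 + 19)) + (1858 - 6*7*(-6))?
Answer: 13543934/6419 ≈ 2110.0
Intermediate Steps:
Y(o) = 1/(19/o - o/24) (Y(o) = 1/(19/o + o*(-1/24)) = 1/(19/o - o/24))
Y((6 - 18)/(7 + 19)) + (1858 - 6*7*(-6)) = -24*(6 - 18)/(7 + 19)/(-456 + ((6 - 18)/(7 + 19))²) + (1858 - 6*7*(-6)) = -24*(-12/26)/(-456 + (-12/26)²) + (1858 - 42*(-6)) = -24*(-12*1/26)/(-456 + (-12*1/26)²) + (1858 - 1*(-252)) = -24*(-6/13)/(-456 + (-6/13)²) + (1858 + 252) = -24*(-6/13)/(-456 + 36/169) + 2110 = -24*(-6/13)/(-77028/169) + 2110 = -24*(-6/13)*(-169/77028) + 2110 = -156/6419 + 2110 = 13543934/6419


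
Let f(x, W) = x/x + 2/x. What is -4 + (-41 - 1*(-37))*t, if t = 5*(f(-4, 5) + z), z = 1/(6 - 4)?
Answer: -24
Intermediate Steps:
f(x, W) = 1 + 2/x
z = ½ (z = 1/2 = ½ ≈ 0.50000)
t = 5 (t = 5*((2 - 4)/(-4) + ½) = 5*(-¼*(-2) + ½) = 5*(½ + ½) = 5*1 = 5)
-4 + (-41 - 1*(-37))*t = -4 + (-41 - 1*(-37))*5 = -4 + (-41 + 37)*5 = -4 - 4*5 = -4 - 20 = -24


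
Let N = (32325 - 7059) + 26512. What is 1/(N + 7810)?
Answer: 1/59588 ≈ 1.6782e-5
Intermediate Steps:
N = 51778 (N = 25266 + 26512 = 51778)
1/(N + 7810) = 1/(51778 + 7810) = 1/59588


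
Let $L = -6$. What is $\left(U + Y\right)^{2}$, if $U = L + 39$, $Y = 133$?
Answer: $27556$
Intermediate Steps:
$U = 33$ ($U = -6 + 39 = 33$)
$\left(U + Y\right)^{2} = \left(33 + 133\right)^{2} = 166^{2} = 27556$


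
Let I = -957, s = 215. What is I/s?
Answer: -957/215 ≈ -4.4512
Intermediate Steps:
I/s = -957/215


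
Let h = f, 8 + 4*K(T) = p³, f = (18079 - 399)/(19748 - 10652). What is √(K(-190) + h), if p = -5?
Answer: I*√161887197/2274 ≈ 5.5952*I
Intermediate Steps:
f = 2210/1137 (f = 17680/9096 = 17680*(1/9096) = 2210/1137 ≈ 1.9437)
K(T) = -133/4 (K(T) = -2 + (¼)*(-5)³ = -2 + (¼)*(-125) = -2 - 125/4 = -133/4)
h = 2210/1137 ≈ 1.9437
√(K(-190) + h) = √(-133/4 + 2210/1137) = √(-142381/4548) = I*√161887197/2274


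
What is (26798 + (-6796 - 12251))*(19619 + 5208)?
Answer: 192434077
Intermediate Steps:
(26798 + (-6796 - 12251))*(19619 + 5208) = (26798 - 19047)*24827 = 7751*24827 = 192434077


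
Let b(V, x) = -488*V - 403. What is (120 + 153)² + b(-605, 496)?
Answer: 369366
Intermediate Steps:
b(V, x) = -403 - 488*V
(120 + 153)² + b(-605, 496) = (120 + 153)² + (-403 - 488*(-605)) = 273² + (-403 + 295240) = 74529 + 294837 = 369366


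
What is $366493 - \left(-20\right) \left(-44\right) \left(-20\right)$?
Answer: $384093$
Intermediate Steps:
$366493 - \left(-20\right) \left(-44\right) \left(-20\right) = 366493 - 880 \left(-20\right) = 366493 - -17600 = 366493 + 17600 = 384093$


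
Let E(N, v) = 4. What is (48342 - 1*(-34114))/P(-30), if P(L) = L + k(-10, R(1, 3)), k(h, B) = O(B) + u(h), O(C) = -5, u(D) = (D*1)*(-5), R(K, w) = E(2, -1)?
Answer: 82456/15 ≈ 5497.1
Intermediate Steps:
R(K, w) = 4
u(D) = -5*D (u(D) = D*(-5) = -5*D)
k(h, B) = -5 - 5*h
P(L) = 45 + L (P(L) = L + (-5 - 5*(-10)) = L + (-5 + 50) = L + 45 = 45 + L)
(48342 - 1*(-34114))/P(-30) = (48342 - 1*(-34114))/(45 - 30) = (48342 + 34114)/15 = 82456*(1/15) = 82456/15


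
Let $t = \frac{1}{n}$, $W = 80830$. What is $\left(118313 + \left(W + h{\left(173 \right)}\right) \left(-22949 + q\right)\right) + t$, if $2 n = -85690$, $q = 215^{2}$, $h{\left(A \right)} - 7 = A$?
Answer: $\frac{80793119542684}{42845} \approx 1.8857 \cdot 10^{9}$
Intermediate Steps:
$h{\left(A \right)} = 7 + A$
$q = 46225$
$n = -42845$ ($n = \frac{1}{2} \left(-85690\right) = -42845$)
$t = - \frac{1}{42845}$ ($t = \frac{1}{-42845} = - \frac{1}{42845} \approx -2.334 \cdot 10^{-5}$)
$\left(118313 + \left(W + h{\left(173 \right)}\right) \left(-22949 + q\right)\right) + t = \left(118313 + \left(80830 + \left(7 + 173\right)\right) \left(-22949 + 46225\right)\right) - \frac{1}{42845} = \left(118313 + \left(80830 + 180\right) 23276\right) - \frac{1}{42845} = \left(118313 + 81010 \cdot 23276\right) - \frac{1}{42845} = \left(118313 + 1885588760\right) - \frac{1}{42845} = 1885707073 - \frac{1}{42845} = \frac{80793119542684}{42845}$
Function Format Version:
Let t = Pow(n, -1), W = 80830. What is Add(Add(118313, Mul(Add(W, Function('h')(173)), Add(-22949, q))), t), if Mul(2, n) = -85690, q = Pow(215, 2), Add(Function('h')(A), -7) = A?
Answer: Rational(80793119542684, 42845) ≈ 1.8857e+9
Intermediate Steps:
Function('h')(A) = Add(7, A)
q = 46225
n = -42845 (n = Mul(Rational(1, 2), -85690) = -42845)
t = Rational(-1, 42845) (t = Pow(-42845, -1) = Rational(-1, 42845) ≈ -2.3340e-5)
Add(Add(118313, Mul(Add(W, Function('h')(173)), Add(-22949, q))), t) = Add(Add(118313, Mul(Add(80830, Add(7, 173)), Add(-22949, 46225))), Rational(-1, 42845)) = Add(Add(118313, Mul(Add(80830, 180), 23276)), Rational(-1, 42845)) = Add(Add(118313, Mul(81010, 23276)), Rational(-1, 42845)) = Add(Add(118313, 1885588760), Rational(-1, 42845)) = Add(1885707073, Rational(-1, 42845)) = Rational(80793119542684, 42845)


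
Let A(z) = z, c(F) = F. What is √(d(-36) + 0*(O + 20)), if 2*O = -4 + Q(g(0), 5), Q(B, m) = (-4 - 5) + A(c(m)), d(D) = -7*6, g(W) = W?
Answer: I*√42 ≈ 6.4807*I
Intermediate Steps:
d(D) = -42
Q(B, m) = -9 + m (Q(B, m) = (-4 - 5) + m = -9 + m)
O = -4 (O = (-4 + (-9 + 5))/2 = (-4 - 4)/2 = (½)*(-8) = -4)
√(d(-36) + 0*(O + 20)) = √(-42 + 0*(-4 + 20)) = √(-42 + 0*16) = √(-42 + 0) = √(-42) = I*√42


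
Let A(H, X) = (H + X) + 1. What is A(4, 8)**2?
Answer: 169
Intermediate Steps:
A(H, X) = 1 + H + X
A(4, 8)**2 = (1 + 4 + 8)**2 = 13**2 = 169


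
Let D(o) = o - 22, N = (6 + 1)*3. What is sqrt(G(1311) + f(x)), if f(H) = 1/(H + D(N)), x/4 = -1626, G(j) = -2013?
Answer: I*sqrt(85180151830)/6505 ≈ 44.866*I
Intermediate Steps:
N = 21 (N = 7*3 = 21)
D(o) = -22 + o
x = -6504 (x = 4*(-1626) = -6504)
f(H) = 1/(-1 + H) (f(H) = 1/(H + (-22 + 21)) = 1/(H - 1) = 1/(-1 + H))
sqrt(G(1311) + f(x)) = sqrt(-2013 + 1/(-1 - 6504)) = sqrt(-2013 + 1/(-6505)) = sqrt(-2013 - 1/6505) = sqrt(-13094566/6505) = I*sqrt(85180151830)/6505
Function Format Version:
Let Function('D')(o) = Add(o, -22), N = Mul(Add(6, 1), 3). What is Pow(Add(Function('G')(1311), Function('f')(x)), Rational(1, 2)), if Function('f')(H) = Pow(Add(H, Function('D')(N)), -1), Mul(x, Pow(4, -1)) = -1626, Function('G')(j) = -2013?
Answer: Mul(Rational(1, 6505), I, Pow(85180151830, Rational(1, 2))) ≈ Mul(44.866, I)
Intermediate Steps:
N = 21 (N = Mul(7, 3) = 21)
Function('D')(o) = Add(-22, o)
x = -6504 (x = Mul(4, -1626) = -6504)
Function('f')(H) = Pow(Add(-1, H), -1) (Function('f')(H) = Pow(Add(H, Add(-22, 21)), -1) = Pow(Add(H, -1), -1) = Pow(Add(-1, H), -1))
Pow(Add(Function('G')(1311), Function('f')(x)), Rational(1, 2)) = Pow(Add(-2013, Pow(Add(-1, -6504), -1)), Rational(1, 2)) = Pow(Add(-2013, Pow(-6505, -1)), Rational(1, 2)) = Pow(Add(-2013, Rational(-1, 6505)), Rational(1, 2)) = Pow(Rational(-13094566, 6505), Rational(1, 2)) = Mul(Rational(1, 6505), I, Pow(85180151830, Rational(1, 2)))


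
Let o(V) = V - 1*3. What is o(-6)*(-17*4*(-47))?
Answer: -28764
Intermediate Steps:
o(V) = -3 + V (o(V) = V - 3 = -3 + V)
o(-6)*(-17*4*(-47)) = (-3 - 6)*(-17*4*(-47)) = -(-612)*(-47) = -9*3196 = -28764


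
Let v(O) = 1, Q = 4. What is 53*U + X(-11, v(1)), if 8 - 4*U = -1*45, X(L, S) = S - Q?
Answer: 2797/4 ≈ 699.25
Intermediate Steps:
X(L, S) = -4 + S (X(L, S) = S - 1*4 = S - 4 = -4 + S)
U = 53/4 (U = 2 - (-1)*45/4 = 2 - ¼*(-45) = 2 + 45/4 = 53/4 ≈ 13.250)
53*U + X(-11, v(1)) = 53*(53/4) + (-4 + 1) = 2809/4 - 3 = 2797/4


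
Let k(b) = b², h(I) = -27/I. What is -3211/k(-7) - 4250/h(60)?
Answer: 4136101/441 ≈ 9378.9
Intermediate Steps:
-3211/k(-7) - 4250/h(60) = -3211/((-7)²) - 4250/((-27/60)) = -3211/49 - 4250/((-27*1/60)) = -3211*1/49 - 4250/(-9/20) = -3211/49 - 4250*(-20/9) = -3211/49 + 85000/9 = 4136101/441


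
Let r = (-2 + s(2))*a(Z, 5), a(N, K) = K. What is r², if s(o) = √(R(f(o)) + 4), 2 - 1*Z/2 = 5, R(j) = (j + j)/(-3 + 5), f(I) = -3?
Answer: 25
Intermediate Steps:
R(j) = j (R(j) = (2*j)/2 = (2*j)*(½) = j)
Z = -6 (Z = 4 - 2*5 = 4 - 10 = -6)
s(o) = 1 (s(o) = √(-3 + 4) = √1 = 1)
r = -5 (r = (-2 + 1)*5 = -1*5 = -5)
r² = (-5)² = 25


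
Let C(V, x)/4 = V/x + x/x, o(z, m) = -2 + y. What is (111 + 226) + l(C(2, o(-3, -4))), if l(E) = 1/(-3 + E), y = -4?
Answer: 334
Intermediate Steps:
o(z, m) = -6 (o(z, m) = -2 - 4 = -6)
C(V, x) = 4 + 4*V/x (C(V, x) = 4*(V/x + x/x) = 4*(V/x + 1) = 4*(1 + V/x) = 4 + 4*V/x)
(111 + 226) + l(C(2, o(-3, -4))) = (111 + 226) + 1/(-3 + (4 + 4*2/(-6))) = 337 + 1/(-3 + (4 + 4*2*(-⅙))) = 337 + 1/(-3 + (4 - 4/3)) = 337 + 1/(-3 + 8/3) = 337 + 1/(-⅓) = 337 - 3 = 334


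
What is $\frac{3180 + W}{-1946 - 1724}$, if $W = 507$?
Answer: $- \frac{3687}{3670} \approx -1.0046$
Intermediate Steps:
$\frac{3180 + W}{-1946 - 1724} = \frac{3180 + 507}{-1946 - 1724} = \frac{3687}{-1946 + \left(-2388 + 664\right)} = \frac{3687}{-1946 - 1724} = \frac{3687}{-3670} = 3687 \left(- \frac{1}{3670}\right) = - \frac{3687}{3670}$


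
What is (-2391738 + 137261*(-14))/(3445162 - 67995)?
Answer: -4313392/3377167 ≈ -1.2772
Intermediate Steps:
(-2391738 + 137261*(-14))/(3445162 - 67995) = (-2391738 - 1921654)/3377167 = -4313392*1/3377167 = -4313392/3377167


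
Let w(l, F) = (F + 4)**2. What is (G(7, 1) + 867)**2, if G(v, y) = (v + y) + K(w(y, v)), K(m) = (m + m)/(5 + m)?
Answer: 3052120516/3969 ≈ 7.6899e+5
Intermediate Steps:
w(l, F) = (4 + F)**2
K(m) = 2*m/(5 + m) (K(m) = (2*m)/(5 + m) = 2*m/(5 + m))
G(v, y) = v + y + 2*(4 + v)**2/(5 + (4 + v)**2) (G(v, y) = (v + y) + 2*(4 + v)**2/(5 + (4 + v)**2) = v + y + 2*(4 + v)**2/(5 + (4 + v)**2))
(G(7, 1) + 867)**2 = ((2*(4 + 7)**2 + (5 + (4 + 7)**2)*(7 + 1))/(5 + (4 + 7)**2) + 867)**2 = ((2*11**2 + (5 + 11**2)*8)/(5 + 11**2) + 867)**2 = ((2*121 + (5 + 121)*8)/(5 + 121) + 867)**2 = ((242 + 126*8)/126 + 867)**2 = ((242 + 1008)/126 + 867)**2 = ((1/126)*1250 + 867)**2 = (625/63 + 867)**2 = (55246/63)**2 = 3052120516/3969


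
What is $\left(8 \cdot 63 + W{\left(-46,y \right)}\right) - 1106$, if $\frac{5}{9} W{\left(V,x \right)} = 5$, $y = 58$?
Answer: $-593$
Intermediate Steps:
$W{\left(V,x \right)} = 9$ ($W{\left(V,x \right)} = \frac{9}{5} \cdot 5 = 9$)
$\left(8 \cdot 63 + W{\left(-46,y \right)}\right) - 1106 = \left(8 \cdot 63 + 9\right) - 1106 = \left(504 + 9\right) - 1106 = 513 - 1106 = -593$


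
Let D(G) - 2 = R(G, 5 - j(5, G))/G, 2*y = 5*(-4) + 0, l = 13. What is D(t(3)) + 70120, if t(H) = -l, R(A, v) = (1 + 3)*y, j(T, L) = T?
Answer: 911626/13 ≈ 70125.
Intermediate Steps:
y = -10 (y = (5*(-4) + 0)/2 = (-20 + 0)/2 = (½)*(-20) = -10)
R(A, v) = -40 (R(A, v) = (1 + 3)*(-10) = 4*(-10) = -40)
t(H) = -13 (t(H) = -1*13 = -13)
D(G) = 2 - 40/G
D(t(3)) + 70120 = (2 - 40/(-13)) + 70120 = (2 - 40*(-1/13)) + 70120 = (2 + 40/13) + 70120 = 66/13 + 70120 = 911626/13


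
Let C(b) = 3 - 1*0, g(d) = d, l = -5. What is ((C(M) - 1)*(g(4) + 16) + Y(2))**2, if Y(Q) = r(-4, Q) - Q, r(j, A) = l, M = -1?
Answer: 1089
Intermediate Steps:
r(j, A) = -5
C(b) = 3 (C(b) = 3 + 0 = 3)
Y(Q) = -5 - Q
((C(M) - 1)*(g(4) + 16) + Y(2))**2 = ((3 - 1)*(4 + 16) + (-5 - 1*2))**2 = (2*20 + (-5 - 2))**2 = (40 - 7)**2 = 33**2 = 1089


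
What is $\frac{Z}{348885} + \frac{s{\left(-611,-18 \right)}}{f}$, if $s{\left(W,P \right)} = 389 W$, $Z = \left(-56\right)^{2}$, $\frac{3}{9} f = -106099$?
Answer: $\frac{27973605769}{37016349615} \approx 0.75571$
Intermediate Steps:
$f = -318297$ ($f = 3 \left(-106099\right) = -318297$)
$Z = 3136$
$\frac{Z}{348885} + \frac{s{\left(-611,-18 \right)}}{f} = \frac{3136}{348885} + \frac{389 \left(-611\right)}{-318297} = 3136 \cdot \frac{1}{348885} - - \frac{237679}{318297} = \frac{3136}{348885} + \frac{237679}{318297} = \frac{27973605769}{37016349615}$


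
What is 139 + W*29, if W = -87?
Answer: -2384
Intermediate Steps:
139 + W*29 = 139 - 87*29 = 139 - 2523 = -2384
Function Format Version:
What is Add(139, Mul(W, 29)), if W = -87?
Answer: -2384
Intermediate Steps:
Add(139, Mul(W, 29)) = Add(139, Mul(-87, 29)) = Add(139, -2523) = -2384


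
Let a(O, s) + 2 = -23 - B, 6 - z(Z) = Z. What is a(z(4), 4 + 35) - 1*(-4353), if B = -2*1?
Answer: 4330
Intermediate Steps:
z(Z) = 6 - Z
B = -2
a(O, s) = -23 (a(O, s) = -2 + (-23 - 1*(-2)) = -2 + (-23 + 2) = -2 - 21 = -23)
a(z(4), 4 + 35) - 1*(-4353) = -23 - 1*(-4353) = -23 + 4353 = 4330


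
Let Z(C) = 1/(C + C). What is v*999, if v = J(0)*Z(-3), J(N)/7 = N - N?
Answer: 0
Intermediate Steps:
Z(C) = 1/(2*C)
J(N) = 0 (J(N) = 7*(N - N) = 7*0 = 0)
v = 0 (v = 0*((½)/(-3)) = 0*((½)*(-⅓)) = 0*(-⅙) = 0)
v*999 = 0*999 = 0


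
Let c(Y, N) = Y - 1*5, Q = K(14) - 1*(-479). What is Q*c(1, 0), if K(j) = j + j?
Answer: -2028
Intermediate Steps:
K(j) = 2*j
Q = 507 (Q = 2*14 - 1*(-479) = 28 + 479 = 507)
c(Y, N) = -5 + Y (c(Y, N) = Y - 5 = -5 + Y)
Q*c(1, 0) = 507*(-5 + 1) = 507*(-4) = -2028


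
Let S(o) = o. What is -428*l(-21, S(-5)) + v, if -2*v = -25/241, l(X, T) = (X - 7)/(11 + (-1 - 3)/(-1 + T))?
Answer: 2475677/2410 ≈ 1027.3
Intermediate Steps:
l(X, T) = (-7 + X)/(11 - 4/(-1 + T))
v = 25/482 (v = -(-25)/(2*241) = -1/2*(-25/241) = 25/482 ≈ 0.051867)
-428*l(-21, S(-5)) + v = -428*(7 - 1*(-21) - 7*(-5) - 5*(-21))/(-15 + 11*(-5)) + 25/482 = -428*(7 + 21 + 35 + 105)/(-15 - 55) + 25/482 = -428*168/(-70) + 25/482 = -(-214)*168/35 + 25/482 = -428*(-12/5) + 25/482 = 5136/5 + 25/482 = 2475677/2410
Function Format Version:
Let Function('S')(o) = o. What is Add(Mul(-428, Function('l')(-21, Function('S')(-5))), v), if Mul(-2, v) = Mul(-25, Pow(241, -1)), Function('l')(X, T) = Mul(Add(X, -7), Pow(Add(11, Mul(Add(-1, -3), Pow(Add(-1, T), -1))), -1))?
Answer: Rational(2475677, 2410) ≈ 1027.3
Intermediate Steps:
Function('l')(X, T) = Mul(Pow(Add(11, Mul(-4, Pow(Add(-1, T), -1))), -1), Add(-7, X)) (Function('l')(X, T) = Mul(Add(-7, X), Pow(Add(11, Mul(-4, Pow(Add(-1, T), -1))), -1)) = Mul(Pow(Add(11, Mul(-4, Pow(Add(-1, T), -1))), -1), Add(-7, X)))
v = Rational(25, 482) (v = Mul(Rational(-1, 2), Mul(-25, Pow(241, -1))) = Mul(Rational(-1, 2), Mul(-25, Rational(1, 241))) = Mul(Rational(-1, 2), Rational(-25, 241)) = Rational(25, 482) ≈ 0.051867)
Add(Mul(-428, Function('l')(-21, Function('S')(-5))), v) = Add(Mul(-428, Mul(Pow(Add(-15, Mul(11, -5)), -1), Add(7, Mul(-1, -21), Mul(-7, -5), Mul(-5, -21)))), Rational(25, 482)) = Add(Mul(-428, Mul(Pow(Add(-15, -55), -1), Add(7, 21, 35, 105))), Rational(25, 482)) = Add(Mul(-428, Mul(Pow(-70, -1), 168)), Rational(25, 482)) = Add(Mul(-428, Mul(Rational(-1, 70), 168)), Rational(25, 482)) = Add(Mul(-428, Rational(-12, 5)), Rational(25, 482)) = Add(Rational(5136, 5), Rational(25, 482)) = Rational(2475677, 2410)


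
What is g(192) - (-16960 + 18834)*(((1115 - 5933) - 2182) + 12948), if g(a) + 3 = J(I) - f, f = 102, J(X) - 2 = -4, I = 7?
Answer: -11146659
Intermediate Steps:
J(X) = -2 (J(X) = 2 - 4 = -2)
g(a) = -107 (g(a) = -3 + (-2 - 1*102) = -3 + (-2 - 102) = -3 - 104 = -107)
g(192) - (-16960 + 18834)*(((1115 - 5933) - 2182) + 12948) = -107 - (-16960 + 18834)*(((1115 - 5933) - 2182) + 12948) = -107 - 1874*((-4818 - 2182) + 12948) = -107 - 1874*(-7000 + 12948) = -107 - 1874*5948 = -107 - 1*11146552 = -107 - 11146552 = -11146659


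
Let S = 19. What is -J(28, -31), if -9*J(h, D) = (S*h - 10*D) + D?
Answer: 811/9 ≈ 90.111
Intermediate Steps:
J(h, D) = D - 19*h/9 (J(h, D) = -((19*h - 10*D) + D)/9 = -((-10*D + 19*h) + D)/9 = -(-9*D + 19*h)/9 = D - 19*h/9)
-J(28, -31) = -(-31 - 19/9*28) = -(-31 - 532/9) = -1*(-811/9) = 811/9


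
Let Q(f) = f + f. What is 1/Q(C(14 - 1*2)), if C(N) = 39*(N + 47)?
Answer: 1/4602 ≈ 0.00021730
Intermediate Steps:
C(N) = 1833 + 39*N (C(N) = 39*(47 + N) = 1833 + 39*N)
Q(f) = 2*f
1/Q(C(14 - 1*2)) = 1/(2*(1833 + 39*(14 - 1*2))) = 1/(2*(1833 + 39*(14 - 2))) = 1/(2*(1833 + 39*12)) = 1/(2*(1833 + 468)) = 1/(2*2301) = 1/4602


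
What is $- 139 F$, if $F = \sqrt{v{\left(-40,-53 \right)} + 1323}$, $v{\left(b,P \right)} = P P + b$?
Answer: $- 278 \sqrt{1023} \approx -8891.7$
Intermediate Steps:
$v{\left(b,P \right)} = b + P^{2}$ ($v{\left(b,P \right)} = P^{2} + b = b + P^{2}$)
$F = 2 \sqrt{1023}$ ($F = \sqrt{\left(-40 + \left(-53\right)^{2}\right) + 1323} = \sqrt{\left(-40 + 2809\right) + 1323} = \sqrt{2769 + 1323} = \sqrt{4092} = 2 \sqrt{1023} \approx 63.969$)
$- 139 F = - 139 \cdot 2 \sqrt{1023} = - 278 \sqrt{1023}$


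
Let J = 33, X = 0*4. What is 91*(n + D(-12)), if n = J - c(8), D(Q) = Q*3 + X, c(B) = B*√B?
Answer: -273 - 1456*√2 ≈ -2332.1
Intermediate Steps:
X = 0
c(B) = B^(3/2)
D(Q) = 3*Q (D(Q) = Q*3 + 0 = 3*Q + 0 = 3*Q)
n = 33 - 16*√2 (n = 33 - 8^(3/2) = 33 - 16*√2 ≈ 10.373)
91*(n + D(-12)) = 91*((33 - 16*√2) + 3*(-12)) = 91*((33 - 16*√2) - 36) = 91*(-3 - 16*√2) = -273 - 1456*√2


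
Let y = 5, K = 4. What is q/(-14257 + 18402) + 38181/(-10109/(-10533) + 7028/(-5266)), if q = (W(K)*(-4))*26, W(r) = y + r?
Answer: -877820533688709/8618254985 ≈ -1.0186e+5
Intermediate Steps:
W(r) = 5 + r
q = -936 (q = ((5 + 4)*(-4))*26 = (9*(-4))*26 = -36*26 = -936)
q/(-14257 + 18402) + 38181/(-10109/(-10533) + 7028/(-5266)) = -936/(-14257 + 18402) + 38181/(-10109/(-10533) + 7028/(-5266)) = -936/4145 + 38181/(-10109*(-1/10533) + 7028*(-1/5266)) = -936*1/4145 + 38181/(10109/10533 - 3514/2633) = -936/4145 + 38181/(-10395965/27733389) = -936/4145 + 38181*(-27733389/10395965) = -936/4145 - 1058888525409/10395965 = -877820533688709/8618254985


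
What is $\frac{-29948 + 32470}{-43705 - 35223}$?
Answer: $- \frac{1261}{39464} \approx -0.031953$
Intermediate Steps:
$\frac{-29948 + 32470}{-43705 - 35223} = \frac{2522}{-78928} = 2522 \left(- \frac{1}{78928}\right) = - \frac{1261}{39464}$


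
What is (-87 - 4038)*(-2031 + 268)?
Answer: 7272375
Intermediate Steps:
(-87 - 4038)*(-2031 + 268) = -4125*(-1763) = 7272375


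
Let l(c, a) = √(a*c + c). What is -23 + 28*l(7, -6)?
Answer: -23 + 28*I*√35 ≈ -23.0 + 165.65*I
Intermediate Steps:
l(c, a) = √(c + a*c)
-23 + 28*l(7, -6) = -23 + 28*√(7*(1 - 6)) = -23 + 28*√(7*(-5)) = -23 + 28*√(-35) = -23 + 28*(I*√35) = -23 + 28*I*√35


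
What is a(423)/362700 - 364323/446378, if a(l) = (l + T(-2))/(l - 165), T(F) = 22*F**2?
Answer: -17045939771321/20885267777400 ≈ -0.81617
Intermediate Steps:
a(l) = (88 + l)/(-165 + l) (a(l) = (l + 22*(-2)**2)/(l - 165) = (l + 22*4)/(-165 + l) = (l + 88)/(-165 + l) = (88 + l)/(-165 + l))
a(423)/362700 - 364323/446378 = ((88 + 423)/(-165 + 423))/362700 - 364323/446378 = (511/258)*(1/362700) - 364323*1/446378 = ((1/258)*511)*(1/362700) - 364323/446378 = (511/258)*(1/362700) - 364323/446378 = 511/93576600 - 364323/446378 = -17045939771321/20885267777400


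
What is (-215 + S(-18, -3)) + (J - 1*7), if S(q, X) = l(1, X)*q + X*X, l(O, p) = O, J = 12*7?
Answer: -147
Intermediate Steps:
J = 84
S(q, X) = q + X**2 (S(q, X) = 1*q + X*X = q + X**2)
(-215 + S(-18, -3)) + (J - 1*7) = (-215 + (-18 + (-3)**2)) + (84 - 1*7) = (-215 + (-18 + 9)) + (84 - 7) = (-215 - 9) + 77 = -224 + 77 = -147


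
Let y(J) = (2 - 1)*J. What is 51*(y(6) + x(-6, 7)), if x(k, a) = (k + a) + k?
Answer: 51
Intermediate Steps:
y(J) = J (y(J) = 1*J = J)
x(k, a) = a + 2*k (x(k, a) = (a + k) + k = a + 2*k)
51*(y(6) + x(-6, 7)) = 51*(6 + (7 + 2*(-6))) = 51*(6 + (7 - 12)) = 51*(6 - 5) = 51*1 = 51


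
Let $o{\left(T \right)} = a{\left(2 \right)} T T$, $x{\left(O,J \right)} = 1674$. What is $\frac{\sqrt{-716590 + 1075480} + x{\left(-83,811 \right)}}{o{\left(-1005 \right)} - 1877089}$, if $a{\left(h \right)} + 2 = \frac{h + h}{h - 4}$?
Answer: $- \frac{1674}{5917189} - \frac{\sqrt{358890}}{5917189} \approx -0.00038415$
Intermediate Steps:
$a{\left(h \right)} = -2 + \frac{2 h}{-4 + h}$ ($a{\left(h \right)} = -2 + \frac{h + h}{h - 4} = -2 + \frac{2 h}{-4 + h}$)
$o{\left(T \right)} = - 4 T^{2}$ ($o{\left(T \right)} = \frac{8}{-4 + 2} T T = \frac{8}{-2} T T = 8 \left(- \frac{1}{2}\right) T T = - 4 T T = - 4 T^{2}$)
$\frac{\sqrt{-716590 + 1075480} + x{\left(-83,811 \right)}}{o{\left(-1005 \right)} - 1877089} = \frac{\sqrt{-716590 + 1075480} + 1674}{- 4 \left(-1005\right)^{2} - 1877089} = \frac{\sqrt{358890} + 1674}{\left(-4\right) 1010025 - 1877089} = \frac{1674 + \sqrt{358890}}{-4040100 - 1877089} = \frac{1674 + \sqrt{358890}}{-5917189} = \left(1674 + \sqrt{358890}\right) \left(- \frac{1}{5917189}\right) = - \frac{1674}{5917189} - \frac{\sqrt{358890}}{5917189}$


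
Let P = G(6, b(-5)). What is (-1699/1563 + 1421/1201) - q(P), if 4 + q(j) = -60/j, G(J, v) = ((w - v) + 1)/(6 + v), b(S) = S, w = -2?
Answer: 35846621/1877163 ≈ 19.096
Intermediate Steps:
G(J, v) = (-1 - v)/(6 + v) (G(J, v) = ((-2 - v) + 1)/(6 + v) = (-1 - v)/(6 + v))
P = 4 (P = (-1 - 1*(-5))/(6 - 5) = (-1 + 5)/1 = 1*4 = 4)
q(j) = -4 - 60/j
(-1699/1563 + 1421/1201) - q(P) = (-1699/1563 + 1421/1201) - (-4 - 60/4) = (-1699*1/1563 + 1421*(1/1201)) - (-4 - 60*1/4) = (-1699/1563 + 1421/1201) - (-4 - 15) = 180524/1877163 - 1*(-19) = 180524/1877163 + 19 = 35846621/1877163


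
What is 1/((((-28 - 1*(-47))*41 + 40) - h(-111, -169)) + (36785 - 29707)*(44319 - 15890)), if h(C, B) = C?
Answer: 1/201221392 ≈ 4.9696e-9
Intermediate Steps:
1/((((-28 - 1*(-47))*41 + 40) - h(-111, -169)) + (36785 - 29707)*(44319 - 15890)) = 1/((((-28 - 1*(-47))*41 + 40) - 1*(-111)) + (36785 - 29707)*(44319 - 15890)) = 1/((((-28 + 47)*41 + 40) + 111) + 7078*28429) = 1/(((19*41 + 40) + 111) + 201220462) = 1/(((779 + 40) + 111) + 201220462) = 1/((819 + 111) + 201220462) = 1/(930 + 201220462) = 1/201221392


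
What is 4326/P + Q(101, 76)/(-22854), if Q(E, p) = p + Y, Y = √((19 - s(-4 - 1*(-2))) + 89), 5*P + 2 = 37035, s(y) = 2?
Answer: 245758756/423176091 - √106/22854 ≈ 0.58030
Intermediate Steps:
P = 37033/5 (P = -⅖ + (⅕)*37035 = -⅖ + 7407 = 37033/5 ≈ 7406.6)
Y = √106 (Y = √((19 - 1*2) + 89) = √((19 - 2) + 89) = √(17 + 89) = √106 ≈ 10.296)
Q(E, p) = p + √106
4326/P + Q(101, 76)/(-22854) = 4326/(37033/5) + (76 + √106)/(-22854) = 4326*(5/37033) + (76 + √106)*(-1/22854) = 21630/37033 + (-38/11427 - √106/22854) = 245758756/423176091 - √106/22854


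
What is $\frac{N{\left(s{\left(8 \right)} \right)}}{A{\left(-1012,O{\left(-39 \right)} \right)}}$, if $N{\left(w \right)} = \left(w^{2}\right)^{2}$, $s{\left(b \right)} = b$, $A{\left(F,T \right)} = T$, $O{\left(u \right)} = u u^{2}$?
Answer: $- \frac{4096}{59319} \approx -0.06905$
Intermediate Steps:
$O{\left(u \right)} = u^{3}$
$N{\left(w \right)} = w^{4}$
$\frac{N{\left(s{\left(8 \right)} \right)}}{A{\left(-1012,O{\left(-39 \right)} \right)}} = \frac{8^{4}}{\left(-39\right)^{3}} = \frac{4096}{-59319} = 4096 \left(- \frac{1}{59319}\right) = - \frac{4096}{59319}$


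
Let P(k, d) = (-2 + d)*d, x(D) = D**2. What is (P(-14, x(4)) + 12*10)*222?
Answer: 76368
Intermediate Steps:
P(k, d) = d*(-2 + d)
(P(-14, x(4)) + 12*10)*222 = (4**2*(-2 + 4**2) + 12*10)*222 = (16*(-2 + 16) + 120)*222 = (16*14 + 120)*222 = (224 + 120)*222 = 344*222 = 76368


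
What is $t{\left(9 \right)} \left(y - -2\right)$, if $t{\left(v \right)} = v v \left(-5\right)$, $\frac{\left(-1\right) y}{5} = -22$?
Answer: $-45360$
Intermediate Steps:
$y = 110$ ($y = \left(-5\right) \left(-22\right) = 110$)
$t{\left(v \right)} = - 5 v^{2}$ ($t{\left(v \right)} = v^{2} \left(-5\right) = - 5 v^{2}$)
$t{\left(9 \right)} \left(y - -2\right) = - 5 \cdot 9^{2} \left(110 - -2\right) = \left(-5\right) 81 \left(110 + 2\right) = \left(-405\right) 112 = -45360$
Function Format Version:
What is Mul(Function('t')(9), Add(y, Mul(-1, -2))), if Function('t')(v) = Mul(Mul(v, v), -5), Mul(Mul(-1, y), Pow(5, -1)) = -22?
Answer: -45360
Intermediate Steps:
y = 110 (y = Mul(-5, -22) = 110)
Function('t')(v) = Mul(-5, Pow(v, 2)) (Function('t')(v) = Mul(Pow(v, 2), -5) = Mul(-5, Pow(v, 2)))
Mul(Function('t')(9), Add(y, Mul(-1, -2))) = Mul(Mul(-5, Pow(9, 2)), Add(110, Mul(-1, -2))) = Mul(Mul(-5, 81), Add(110, 2)) = Mul(-405, 112) = -45360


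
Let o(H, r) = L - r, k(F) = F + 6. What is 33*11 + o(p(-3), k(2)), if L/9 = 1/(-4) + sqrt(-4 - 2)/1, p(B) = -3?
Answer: 1411/4 + 9*I*sqrt(6) ≈ 352.75 + 22.045*I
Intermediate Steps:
L = -9/4 + 9*I*sqrt(6) (L = 9*(1/(-4) + sqrt(-4 - 2)/1) = 9*(1*(-1/4) + sqrt(-6)*1) = 9*(-1/4 + (I*sqrt(6))*1) = 9*(-1/4 + I*sqrt(6)) = -9/4 + 9*I*sqrt(6) ≈ -2.25 + 22.045*I)
k(F) = 6 + F
o(H, r) = -9/4 - r + 9*I*sqrt(6) (o(H, r) = (-9/4 + 9*I*sqrt(6)) - r = -9/4 - r + 9*I*sqrt(6))
33*11 + o(p(-3), k(2)) = 33*11 + (-9/4 - (6 + 2) + 9*I*sqrt(6)) = 363 + (-9/4 - 1*8 + 9*I*sqrt(6)) = 363 + (-9/4 - 8 + 9*I*sqrt(6)) = 363 + (-41/4 + 9*I*sqrt(6)) = 1411/4 + 9*I*sqrt(6)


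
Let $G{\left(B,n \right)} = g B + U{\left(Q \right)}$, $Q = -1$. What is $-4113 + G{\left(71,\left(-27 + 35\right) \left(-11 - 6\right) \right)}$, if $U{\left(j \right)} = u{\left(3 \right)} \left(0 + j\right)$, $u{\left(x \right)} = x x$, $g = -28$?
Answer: $-6110$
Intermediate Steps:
$u{\left(x \right)} = x^{2}$
$U{\left(j \right)} = 9 j$ ($U{\left(j \right)} = 3^{2} \left(0 + j\right) = 9 j$)
$G{\left(B,n \right)} = -9 - 28 B$ ($G{\left(B,n \right)} = - 28 B + 9 \left(-1\right) = - 28 B - 9 = -9 - 28 B$)
$-4113 + G{\left(71,\left(-27 + 35\right) \left(-11 - 6\right) \right)} = -4113 - 1997 = -6110$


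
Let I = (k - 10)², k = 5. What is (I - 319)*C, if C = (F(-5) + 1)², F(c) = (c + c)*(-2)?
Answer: -129654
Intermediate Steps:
I = 25 (I = (5 - 10)² = (-5)² = 25)
F(c) = -4*c (F(c) = (2*c)*(-2) = -4*c)
C = 441 (C = (-4*(-5) + 1)² = (20 + 1)² = 21² = 441)
(I - 319)*C = (25 - 319)*441 = -294*441 = -129654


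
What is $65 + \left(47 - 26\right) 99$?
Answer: $2144$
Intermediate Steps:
$65 + \left(47 - 26\right) 99 = 65 + 21 \cdot 99 = 65 + 2079 = 2144$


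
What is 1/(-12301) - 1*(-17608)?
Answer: 216596007/12301 ≈ 17608.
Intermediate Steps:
1/(-12301) - 1*(-17608) = -1/12301 + 17608 = 216596007/12301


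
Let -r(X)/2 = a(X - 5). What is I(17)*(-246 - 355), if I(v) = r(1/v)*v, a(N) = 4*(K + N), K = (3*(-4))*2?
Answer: -2365536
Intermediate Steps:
K = -24 (K = -12*2 = -24)
a(N) = -96 + 4*N (a(N) = 4*(-24 + N) = -96 + 4*N)
r(X) = 232 - 8*X (r(X) = -2*(-96 + 4*(X - 5)) = -2*(-96 + 4*(-5 + X)) = -2*(-96 + (-20 + 4*X)) = -2*(-116 + 4*X) = 232 - 8*X)
I(v) = v*(232 - 8/v) (I(v) = (232 - 8/v)*v = v*(232 - 8/v))
I(17)*(-246 - 355) = (-8 + 232*17)*(-246 - 355) = (-8 + 3944)*(-601) = 3936*(-601) = -2365536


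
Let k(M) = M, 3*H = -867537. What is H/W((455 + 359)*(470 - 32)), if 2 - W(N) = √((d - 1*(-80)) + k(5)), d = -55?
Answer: 289179/13 + 289179*√30/26 ≈ 83164.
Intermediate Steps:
H = -289179 (H = (⅓)*(-867537) = -289179)
W(N) = 2 - √30 (W(N) = 2 - √((-55 - 1*(-80)) + 5) = 2 - √((-55 + 80) + 5) = 2 - √(25 + 5) = 2 - √30)
H/W((455 + 359)*(470 - 32)) = -289179/(2 - √30)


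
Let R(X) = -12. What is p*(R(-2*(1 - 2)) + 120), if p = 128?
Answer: 13824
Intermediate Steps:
p*(R(-2*(1 - 2)) + 120) = 128*(-12 + 120) = 128*108 = 13824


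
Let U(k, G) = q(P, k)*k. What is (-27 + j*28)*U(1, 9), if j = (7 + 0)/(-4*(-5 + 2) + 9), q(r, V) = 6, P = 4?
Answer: -106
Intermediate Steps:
U(k, G) = 6*k
j = ⅓ (j = 7/(-4*(-3) + 9) = 7/(12 + 9) = 7/21 = 7*(1/21) = ⅓ ≈ 0.33333)
(-27 + j*28)*U(1, 9) = (-27 + (⅓)*28)*(6*1) = (-27 + 28/3)*6 = -53/3*6 = -106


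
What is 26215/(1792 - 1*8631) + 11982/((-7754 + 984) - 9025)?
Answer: -23619563/5143905 ≈ -4.5918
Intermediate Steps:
26215/(1792 - 1*8631) + 11982/((-7754 + 984) - 9025) = 26215/(1792 - 8631) + 11982/(-6770 - 9025) = 26215/(-6839) + 11982/(-15795) = 26215*(-1/6839) + 11982*(-1/15795) = -3745/977 - 3994/5265 = -23619563/5143905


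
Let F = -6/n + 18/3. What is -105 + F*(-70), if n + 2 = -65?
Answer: -35595/67 ≈ -531.27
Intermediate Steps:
n = -67 (n = -2 - 65 = -67)
F = 408/67 (F = -6/(-67) + 18/3 = -6*(-1/67) + 18*(1/3) = 6/67 + 6 = 408/67 ≈ 6.0896)
-105 + F*(-70) = -105 + (408/67)*(-70) = -105 - 28560/67 = -35595/67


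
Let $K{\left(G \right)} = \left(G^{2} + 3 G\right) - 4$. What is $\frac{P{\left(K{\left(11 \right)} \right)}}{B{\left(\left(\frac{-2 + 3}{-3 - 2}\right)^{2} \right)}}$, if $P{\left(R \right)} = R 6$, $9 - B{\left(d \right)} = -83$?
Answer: $\frac{225}{23} \approx 9.7826$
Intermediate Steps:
$B{\left(d \right)} = 92$ ($B{\left(d \right)} = 9 - -83 = 9 + 83 = 92$)
$K{\left(G \right)} = -4 + G^{2} + 3 G$
$P{\left(R \right)} = 6 R$
$\frac{P{\left(K{\left(11 \right)} \right)}}{B{\left(\left(\frac{-2 + 3}{-3 - 2}\right)^{2} \right)}} = \frac{6 \left(-4 + 11^{2} + 3 \cdot 11\right)}{92} = 6 \left(-4 + 121 + 33\right) \frac{1}{92} = 6 \cdot 150 \cdot \frac{1}{92} = 900 \cdot \frac{1}{92} = \frac{225}{23}$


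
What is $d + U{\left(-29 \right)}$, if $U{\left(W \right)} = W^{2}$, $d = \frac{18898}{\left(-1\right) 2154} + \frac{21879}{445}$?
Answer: $\frac{422420743}{479265} \approx 881.39$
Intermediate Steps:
$d = \frac{19358878}{479265}$ ($d = \frac{18898}{-2154} + 21879 \cdot \frac{1}{445} = 18898 \left(- \frac{1}{2154}\right) + \frac{21879}{445} = - \frac{9449}{1077} + \frac{21879}{445} = \frac{19358878}{479265} \approx 40.393$)
$d + U{\left(-29 \right)} = \frac{19358878}{479265} + \left(-29\right)^{2} = \frac{19358878}{479265} + 841 = \frac{422420743}{479265}$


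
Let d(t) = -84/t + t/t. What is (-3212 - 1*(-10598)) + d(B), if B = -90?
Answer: 110819/15 ≈ 7387.9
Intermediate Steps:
d(t) = 1 - 84/t (d(t) = -84/t + 1 = 1 - 84/t)
(-3212 - 1*(-10598)) + d(B) = (-3212 - 1*(-10598)) + (-84 - 90)/(-90) = (-3212 + 10598) - 1/90*(-174) = 7386 + 29/15 = 110819/15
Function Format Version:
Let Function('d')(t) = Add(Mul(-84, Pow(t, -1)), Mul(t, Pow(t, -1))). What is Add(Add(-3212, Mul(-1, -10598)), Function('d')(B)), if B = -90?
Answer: Rational(110819, 15) ≈ 7387.9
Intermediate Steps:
Function('d')(t) = Add(1, Mul(-84, Pow(t, -1))) (Function('d')(t) = Add(Mul(-84, Pow(t, -1)), 1) = Add(1, Mul(-84, Pow(t, -1))))
Add(Add(-3212, Mul(-1, -10598)), Function('d')(B)) = Add(Add(-3212, Mul(-1, -10598)), Mul(Pow(-90, -1), Add(-84, -90))) = Add(Add(-3212, 10598), Mul(Rational(-1, 90), -174)) = Add(7386, Rational(29, 15)) = Rational(110819, 15)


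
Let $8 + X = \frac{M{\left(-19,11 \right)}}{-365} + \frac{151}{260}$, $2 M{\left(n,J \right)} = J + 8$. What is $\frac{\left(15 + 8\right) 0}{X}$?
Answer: $0$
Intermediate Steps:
$M{\left(n,J \right)} = 4 + \frac{J}{2}$ ($M{\left(n,J \right)} = \frac{J + 8}{2} = \frac{8 + J}{2} = 4 + \frac{J}{2}$)
$X = - \frac{141311}{18980}$ ($X = -8 + \left(\frac{4 + \frac{1}{2} \cdot 11}{-365} + \frac{151}{260}\right) = -8 + \left(\left(4 + \frac{11}{2}\right) \left(- \frac{1}{365}\right) + 151 \cdot \frac{1}{260}\right) = -8 + \left(\frac{19}{2} \left(- \frac{1}{365}\right) + \frac{151}{260}\right) = -8 + \left(- \frac{19}{730} + \frac{151}{260}\right) = -8 + \frac{10529}{18980} = - \frac{141311}{18980} \approx -7.4453$)
$\frac{\left(15 + 8\right) 0}{X} = \frac{\left(15 + 8\right) 0}{- \frac{141311}{18980}} = 23 \cdot 0 \left(- \frac{18980}{141311}\right) = 0 \left(- \frac{18980}{141311}\right) = 0$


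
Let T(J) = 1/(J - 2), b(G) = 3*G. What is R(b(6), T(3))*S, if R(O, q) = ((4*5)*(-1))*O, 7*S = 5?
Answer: -1800/7 ≈ -257.14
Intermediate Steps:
S = 5/7 (S = (⅐)*5 = 5/7 ≈ 0.71429)
T(J) = 1/(-2 + J)
R(O, q) = -20*O (R(O, q) = (20*(-1))*O = -20*O)
R(b(6), T(3))*S = -60*6*(5/7) = -20*18*(5/7) = -360*5/7 = -1800/7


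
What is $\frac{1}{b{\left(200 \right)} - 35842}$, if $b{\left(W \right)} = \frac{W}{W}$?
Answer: $- \frac{1}{35841} \approx -2.7901 \cdot 10^{-5}$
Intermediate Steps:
$b{\left(W \right)} = 1$
$\frac{1}{b{\left(200 \right)} - 35842} = \frac{1}{1 - 35842} = \frac{1}{-35841} = - \frac{1}{35841}$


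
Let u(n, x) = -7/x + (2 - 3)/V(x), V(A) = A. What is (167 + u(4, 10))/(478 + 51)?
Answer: 831/2645 ≈ 0.31418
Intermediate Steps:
u(n, x) = -8/x (u(n, x) = -7/x + (2 - 3)/x = -7/x - 1/x = -8/x)
(167 + u(4, 10))/(478 + 51) = (167 - 8/10)/(478 + 51) = (167 - 8*⅒)/529 = (167 - ⅘)*(1/529) = (831/5)*(1/529) = 831/2645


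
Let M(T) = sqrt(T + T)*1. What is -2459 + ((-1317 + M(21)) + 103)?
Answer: -3673 + sqrt(42) ≈ -3666.5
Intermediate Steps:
M(T) = sqrt(2)*sqrt(T) (M(T) = sqrt(2*T)*1 = (sqrt(2)*sqrt(T))*1 = sqrt(2)*sqrt(T))
-2459 + ((-1317 + M(21)) + 103) = -2459 + ((-1317 + sqrt(2)*sqrt(21)) + 103) = -2459 + ((-1317 + sqrt(42)) + 103) = -2459 + (-1214 + sqrt(42)) = -3673 + sqrt(42)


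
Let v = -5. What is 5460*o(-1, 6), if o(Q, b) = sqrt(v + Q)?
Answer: 5460*I*sqrt(6) ≈ 13374.0*I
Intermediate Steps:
o(Q, b) = sqrt(-5 + Q)
5460*o(-1, 6) = 5460*sqrt(-5 - 1) = 5460*sqrt(-6) = 5460*(I*sqrt(6)) = 5460*I*sqrt(6)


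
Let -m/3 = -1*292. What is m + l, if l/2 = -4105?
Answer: -7334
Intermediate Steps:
m = 876 (m = -(-3)*292 = -3*(-292) = 876)
l = -8210 (l = 2*(-4105) = -8210)
m + l = 876 - 8210 = -7334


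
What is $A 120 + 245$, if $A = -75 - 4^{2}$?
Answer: $-10675$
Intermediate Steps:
$A = -91$ ($A = -75 - 16 = -91$)
$A 120 + 245 = \left(-91\right) 120 + 245 = -10920 + 245 = -10675$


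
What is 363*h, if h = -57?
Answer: -20691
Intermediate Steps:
363*h = 363*(-57) = -20691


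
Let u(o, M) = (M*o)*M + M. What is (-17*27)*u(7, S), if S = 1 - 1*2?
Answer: -2754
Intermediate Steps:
S = -1 (S = 1 - 2 = -1)
u(o, M) = M + o*M**2 (u(o, M) = o*M**2 + M = M + o*M**2)
(-17*27)*u(7, S) = (-17*27)*(-(1 - 1*7)) = -(-459)*(1 - 7) = -(-459)*(-6) = -459*6 = -2754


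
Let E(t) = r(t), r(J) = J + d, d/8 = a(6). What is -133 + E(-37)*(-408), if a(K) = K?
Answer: -4621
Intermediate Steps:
d = 48 (d = 8*6 = 48)
r(J) = 48 + J (r(J) = J + 48 = 48 + J)
E(t) = 48 + t
-133 + E(-37)*(-408) = -133 + (48 - 37)*(-408) = -133 + 11*(-408) = -133 - 4488 = -4621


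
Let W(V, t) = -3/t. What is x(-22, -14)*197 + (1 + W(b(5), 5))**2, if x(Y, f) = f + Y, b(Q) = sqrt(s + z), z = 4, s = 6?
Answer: -177296/25 ≈ -7091.8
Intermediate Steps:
b(Q) = sqrt(10) (b(Q) = sqrt(6 + 4) = sqrt(10))
x(Y, f) = Y + f
x(-22, -14)*197 + (1 + W(b(5), 5))**2 = (-22 - 14)*197 + (1 - 3/5)**2 = -36*197 + (1 - 3*1/5)**2 = -7092 + (1 - 3/5)**2 = -7092 + (2/5)**2 = -7092 + 4/25 = -177296/25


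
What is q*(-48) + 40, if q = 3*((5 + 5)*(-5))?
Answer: 7240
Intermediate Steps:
q = -150 (q = 3*(10*(-5)) = 3*(-50) = -150)
q*(-48) + 40 = -150*(-48) + 40 = 7200 + 40 = 7240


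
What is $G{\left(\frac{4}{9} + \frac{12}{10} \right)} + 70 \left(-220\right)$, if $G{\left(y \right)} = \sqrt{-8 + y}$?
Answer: $-15400 + \frac{i \sqrt{1430}}{15} \approx -15400.0 + 2.521 i$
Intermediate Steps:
$G{\left(\frac{4}{9} + \frac{12}{10} \right)} + 70 \left(-220\right) = \sqrt{-8 + \left(\frac{4}{9} + \frac{12}{10}\right)} + 70 \left(-220\right) = \sqrt{-8 + \left(4 \cdot \frac{1}{9} + 12 \cdot \frac{1}{10}\right)} - 15400 = \sqrt{-8 + \left(\frac{4}{9} + \frac{6}{5}\right)} - 15400 = \sqrt{-8 + \frac{74}{45}} - 15400 = \sqrt{- \frac{286}{45}} - 15400 = \frac{i \sqrt{1430}}{15} - 15400 = -15400 + \frac{i \sqrt{1430}}{15}$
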